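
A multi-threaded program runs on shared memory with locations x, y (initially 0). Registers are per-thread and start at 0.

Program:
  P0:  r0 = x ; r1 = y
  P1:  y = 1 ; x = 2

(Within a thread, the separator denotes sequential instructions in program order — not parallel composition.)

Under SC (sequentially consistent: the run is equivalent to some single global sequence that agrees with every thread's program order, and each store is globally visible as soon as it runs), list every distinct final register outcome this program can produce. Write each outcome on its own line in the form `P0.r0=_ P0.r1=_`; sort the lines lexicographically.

outcome vector order: (P0.r0,P0.r1)
|SC outcomes| = 3

P0.r0=0 P0.r1=0
P0.r0=0 P0.r1=1
P0.r0=2 P0.r1=1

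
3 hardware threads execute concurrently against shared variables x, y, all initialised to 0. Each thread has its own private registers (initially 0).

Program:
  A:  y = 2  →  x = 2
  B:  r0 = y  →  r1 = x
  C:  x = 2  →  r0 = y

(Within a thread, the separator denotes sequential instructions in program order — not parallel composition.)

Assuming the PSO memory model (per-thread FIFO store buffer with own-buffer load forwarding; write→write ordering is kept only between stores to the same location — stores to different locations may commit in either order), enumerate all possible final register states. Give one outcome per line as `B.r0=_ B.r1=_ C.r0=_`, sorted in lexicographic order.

B.r0=0 B.r1=0 C.r0=0
B.r0=0 B.r1=0 C.r0=2
B.r0=0 B.r1=2 C.r0=0
B.r0=0 B.r1=2 C.r0=2
B.r0=2 B.r1=0 C.r0=0
B.r0=2 B.r1=0 C.r0=2
B.r0=2 B.r1=2 C.r0=0
B.r0=2 B.r1=2 C.r0=2

outcome vector order: (B.r0,B.r1,C.r0)
|PSO outcomes| = 8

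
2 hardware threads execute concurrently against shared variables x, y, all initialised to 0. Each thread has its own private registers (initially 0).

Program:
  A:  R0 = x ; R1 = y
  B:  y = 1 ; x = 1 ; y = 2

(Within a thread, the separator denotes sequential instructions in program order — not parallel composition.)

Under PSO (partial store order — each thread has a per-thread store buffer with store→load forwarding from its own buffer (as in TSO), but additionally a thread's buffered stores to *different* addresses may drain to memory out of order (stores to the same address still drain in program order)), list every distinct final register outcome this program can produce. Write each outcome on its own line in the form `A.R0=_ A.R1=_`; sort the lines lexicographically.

outcome vector order: (A.R0,A.R1)
|PSO outcomes| = 6

A.R0=0 A.R1=0
A.R0=0 A.R1=1
A.R0=0 A.R1=2
A.R0=1 A.R1=0
A.R0=1 A.R1=1
A.R0=1 A.R1=2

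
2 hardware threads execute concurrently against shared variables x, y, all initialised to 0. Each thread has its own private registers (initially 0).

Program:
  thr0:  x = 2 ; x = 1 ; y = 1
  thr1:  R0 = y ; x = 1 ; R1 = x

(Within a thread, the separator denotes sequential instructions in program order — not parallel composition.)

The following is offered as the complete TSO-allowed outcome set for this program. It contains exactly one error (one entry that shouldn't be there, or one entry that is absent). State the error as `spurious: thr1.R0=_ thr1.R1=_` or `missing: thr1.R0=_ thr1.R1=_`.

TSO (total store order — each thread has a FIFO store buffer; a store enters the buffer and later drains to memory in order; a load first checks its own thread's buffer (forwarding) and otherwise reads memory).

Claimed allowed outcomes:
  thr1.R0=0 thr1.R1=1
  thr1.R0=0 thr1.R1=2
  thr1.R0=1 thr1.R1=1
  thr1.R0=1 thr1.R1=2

outcome vector order: (thr1.R0,thr1.R1)
TSO: 3 outcomes — {01 02 11}
claimed∖TSO = {12}

spurious: thr1.R0=1 thr1.R1=2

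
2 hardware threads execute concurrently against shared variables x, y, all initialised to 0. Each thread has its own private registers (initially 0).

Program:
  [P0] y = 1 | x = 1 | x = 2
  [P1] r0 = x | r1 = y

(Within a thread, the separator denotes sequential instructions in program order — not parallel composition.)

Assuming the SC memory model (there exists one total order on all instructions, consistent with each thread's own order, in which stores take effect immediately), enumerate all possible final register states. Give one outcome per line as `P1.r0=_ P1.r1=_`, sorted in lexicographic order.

outcome vector order: (P1.r0,P1.r1)
|SC outcomes| = 4

P1.r0=0 P1.r1=0
P1.r0=0 P1.r1=1
P1.r0=1 P1.r1=1
P1.r0=2 P1.r1=1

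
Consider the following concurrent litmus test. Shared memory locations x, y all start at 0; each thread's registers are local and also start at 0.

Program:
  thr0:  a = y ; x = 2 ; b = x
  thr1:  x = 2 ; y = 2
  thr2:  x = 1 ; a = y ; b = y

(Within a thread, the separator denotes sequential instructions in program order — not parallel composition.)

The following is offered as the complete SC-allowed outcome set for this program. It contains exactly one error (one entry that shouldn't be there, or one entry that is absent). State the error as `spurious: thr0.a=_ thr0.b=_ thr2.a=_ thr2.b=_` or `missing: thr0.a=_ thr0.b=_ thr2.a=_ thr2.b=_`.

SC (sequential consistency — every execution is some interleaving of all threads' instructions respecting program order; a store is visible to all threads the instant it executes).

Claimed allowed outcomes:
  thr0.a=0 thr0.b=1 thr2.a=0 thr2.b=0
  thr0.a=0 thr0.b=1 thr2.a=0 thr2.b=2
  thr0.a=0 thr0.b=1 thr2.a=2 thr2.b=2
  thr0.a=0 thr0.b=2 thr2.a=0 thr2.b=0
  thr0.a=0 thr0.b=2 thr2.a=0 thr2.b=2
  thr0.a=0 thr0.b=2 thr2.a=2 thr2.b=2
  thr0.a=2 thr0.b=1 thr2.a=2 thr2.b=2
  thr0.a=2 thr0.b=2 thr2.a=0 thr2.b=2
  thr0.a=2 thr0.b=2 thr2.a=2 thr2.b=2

missing: thr0.a=2 thr0.b=2 thr2.a=0 thr2.b=0

outcome vector order: (thr0.a,thr0.b,thr2.a,thr2.b)
under SC → 0/1/0/0 0/1/0/2 0/1/2/2 0/2/0/0 0/2/0/2 0/2/2/2 2/1/2/2 2/2/0/0 2/2/0/2 2/2/2/2
SC∖claimed = {2/2/0/0}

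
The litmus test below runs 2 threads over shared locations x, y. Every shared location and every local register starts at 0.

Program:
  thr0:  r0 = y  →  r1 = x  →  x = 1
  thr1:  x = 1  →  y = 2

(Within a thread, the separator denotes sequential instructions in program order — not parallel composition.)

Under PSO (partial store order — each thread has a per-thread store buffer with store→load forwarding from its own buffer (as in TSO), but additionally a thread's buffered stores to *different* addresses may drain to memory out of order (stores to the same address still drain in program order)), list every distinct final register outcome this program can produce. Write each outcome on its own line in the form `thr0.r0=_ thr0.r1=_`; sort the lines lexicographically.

thr0.r0=0 thr0.r1=0
thr0.r0=0 thr0.r1=1
thr0.r0=2 thr0.r1=0
thr0.r0=2 thr0.r1=1

outcome vector order: (thr0.r0,thr0.r1)
|PSO outcomes| = 4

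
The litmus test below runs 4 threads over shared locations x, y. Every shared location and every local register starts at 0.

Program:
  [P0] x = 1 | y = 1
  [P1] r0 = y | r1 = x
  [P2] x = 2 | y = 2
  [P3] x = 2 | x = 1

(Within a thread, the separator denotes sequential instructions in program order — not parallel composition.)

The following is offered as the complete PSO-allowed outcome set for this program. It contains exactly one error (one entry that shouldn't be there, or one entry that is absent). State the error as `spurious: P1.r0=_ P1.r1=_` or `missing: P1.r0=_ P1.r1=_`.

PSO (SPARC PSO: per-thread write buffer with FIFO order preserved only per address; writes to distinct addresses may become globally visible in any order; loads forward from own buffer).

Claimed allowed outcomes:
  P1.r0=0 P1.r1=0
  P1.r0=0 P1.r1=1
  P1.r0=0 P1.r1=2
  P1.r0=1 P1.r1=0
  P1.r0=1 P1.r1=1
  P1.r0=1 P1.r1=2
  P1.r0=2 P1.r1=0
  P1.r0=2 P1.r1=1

missing: P1.r0=2 P1.r1=2

outcome vector order: (P1.r0,P1.r1)
[PSO] allowed = {(0,0); (0,1); (0,2); (1,0); (1,1); (1,2); (2,0); (2,1); (2,2)}
PSO∖claimed = {(2,2)}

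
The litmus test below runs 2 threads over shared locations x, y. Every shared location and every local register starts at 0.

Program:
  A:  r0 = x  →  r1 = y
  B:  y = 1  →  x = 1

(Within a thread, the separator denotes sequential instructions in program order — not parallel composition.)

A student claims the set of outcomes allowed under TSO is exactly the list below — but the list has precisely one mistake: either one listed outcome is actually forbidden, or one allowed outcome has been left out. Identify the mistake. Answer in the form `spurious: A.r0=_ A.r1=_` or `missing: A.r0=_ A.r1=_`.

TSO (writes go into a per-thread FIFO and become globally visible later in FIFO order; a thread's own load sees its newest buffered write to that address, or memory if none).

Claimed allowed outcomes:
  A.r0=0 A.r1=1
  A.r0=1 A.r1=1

outcome vector order: (A.r0,A.r1)
under TSO → 00 01 11
TSO∖claimed = {00}

missing: A.r0=0 A.r1=0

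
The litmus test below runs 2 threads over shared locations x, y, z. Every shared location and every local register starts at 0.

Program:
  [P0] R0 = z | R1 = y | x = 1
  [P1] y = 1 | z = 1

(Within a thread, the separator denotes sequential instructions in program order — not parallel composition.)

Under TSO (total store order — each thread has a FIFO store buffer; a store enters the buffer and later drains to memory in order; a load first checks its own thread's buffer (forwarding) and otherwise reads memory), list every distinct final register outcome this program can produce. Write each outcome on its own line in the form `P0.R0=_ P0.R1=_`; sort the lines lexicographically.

outcome vector order: (P0.R0,P0.R1)
|TSO outcomes| = 3

P0.R0=0 P0.R1=0
P0.R0=0 P0.R1=1
P0.R0=1 P0.R1=1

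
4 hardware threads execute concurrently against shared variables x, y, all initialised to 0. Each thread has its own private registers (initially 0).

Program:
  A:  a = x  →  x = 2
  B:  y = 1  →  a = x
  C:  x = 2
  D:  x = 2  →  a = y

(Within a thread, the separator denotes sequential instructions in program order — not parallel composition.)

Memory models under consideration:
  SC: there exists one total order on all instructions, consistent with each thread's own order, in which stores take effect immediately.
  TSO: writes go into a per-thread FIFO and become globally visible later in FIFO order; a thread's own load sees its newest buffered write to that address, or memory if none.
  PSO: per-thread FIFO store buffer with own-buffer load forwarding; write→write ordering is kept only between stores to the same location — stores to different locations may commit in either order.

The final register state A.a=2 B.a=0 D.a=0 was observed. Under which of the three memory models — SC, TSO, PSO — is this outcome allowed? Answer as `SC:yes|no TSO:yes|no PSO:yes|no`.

outcome vector order: (A.a,B.a,D.a)
under SC → (0,0,1), (0,2,0), (0,2,1), (2,0,1), (2,2,0), (2,2,1)
under TSO → (0,0,0), (0,0,1), (0,2,0), (0,2,1), (2,0,0), (2,0,1), (2,2,0), (2,2,1)
under PSO → (0,0,0), (0,0,1), (0,2,0), (0,2,1), (2,0,0), (2,0,1), (2,2,0), (2,2,1)
target (2,0,0) ∈ {TSO,PSO}

SC:no TSO:yes PSO:yes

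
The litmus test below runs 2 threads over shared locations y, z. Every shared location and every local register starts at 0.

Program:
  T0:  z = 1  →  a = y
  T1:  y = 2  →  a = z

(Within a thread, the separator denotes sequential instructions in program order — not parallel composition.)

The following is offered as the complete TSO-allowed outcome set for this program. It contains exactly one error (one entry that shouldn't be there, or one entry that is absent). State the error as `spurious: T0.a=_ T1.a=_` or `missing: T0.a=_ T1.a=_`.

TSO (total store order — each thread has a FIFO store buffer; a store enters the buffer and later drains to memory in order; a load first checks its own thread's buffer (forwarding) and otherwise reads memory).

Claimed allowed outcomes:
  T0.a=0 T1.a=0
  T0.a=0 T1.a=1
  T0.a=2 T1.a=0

outcome vector order: (T0.a,T1.a)
[TSO] allowed = {00 01 20 21}
TSO∖claimed = {21}

missing: T0.a=2 T1.a=1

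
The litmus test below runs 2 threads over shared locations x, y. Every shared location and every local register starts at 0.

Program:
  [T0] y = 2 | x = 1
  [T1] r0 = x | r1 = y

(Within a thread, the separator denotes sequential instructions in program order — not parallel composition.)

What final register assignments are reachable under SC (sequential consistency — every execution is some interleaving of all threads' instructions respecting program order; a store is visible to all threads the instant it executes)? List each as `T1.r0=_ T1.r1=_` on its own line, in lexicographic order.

outcome vector order: (T1.r0,T1.r1)
|SC outcomes| = 3

T1.r0=0 T1.r1=0
T1.r0=0 T1.r1=2
T1.r0=1 T1.r1=2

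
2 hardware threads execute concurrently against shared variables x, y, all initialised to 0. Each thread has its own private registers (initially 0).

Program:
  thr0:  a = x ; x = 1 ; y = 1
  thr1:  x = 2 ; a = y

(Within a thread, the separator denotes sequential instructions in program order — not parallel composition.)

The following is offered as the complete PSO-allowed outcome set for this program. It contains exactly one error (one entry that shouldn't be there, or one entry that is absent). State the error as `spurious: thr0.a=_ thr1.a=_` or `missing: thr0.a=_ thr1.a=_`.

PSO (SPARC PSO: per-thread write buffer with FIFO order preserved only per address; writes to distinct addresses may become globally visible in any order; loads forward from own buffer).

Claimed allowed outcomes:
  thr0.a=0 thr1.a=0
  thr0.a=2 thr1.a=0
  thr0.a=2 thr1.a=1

missing: thr0.a=0 thr1.a=1

outcome vector order: (thr0.a,thr1.a)
PSO (4): 00 01 20 21
PSO∖claimed = {01}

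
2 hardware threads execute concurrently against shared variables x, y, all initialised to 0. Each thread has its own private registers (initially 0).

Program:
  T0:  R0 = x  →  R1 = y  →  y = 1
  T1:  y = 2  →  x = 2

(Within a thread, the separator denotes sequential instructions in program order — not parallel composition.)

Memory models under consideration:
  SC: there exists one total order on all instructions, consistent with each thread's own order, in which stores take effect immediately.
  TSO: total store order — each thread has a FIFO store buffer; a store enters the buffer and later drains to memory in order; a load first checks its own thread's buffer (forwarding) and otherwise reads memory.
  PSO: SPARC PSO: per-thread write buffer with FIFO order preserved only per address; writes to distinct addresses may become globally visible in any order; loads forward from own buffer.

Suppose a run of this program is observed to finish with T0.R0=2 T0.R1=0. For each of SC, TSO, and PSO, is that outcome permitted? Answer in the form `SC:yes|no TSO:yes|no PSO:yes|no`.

SC:no TSO:no PSO:yes

outcome vector order: (T0.R0,T0.R1)
SC: 3 outcomes — {(0,0); (0,2); (2,2)}
TSO: 3 outcomes — {(0,0); (0,2); (2,2)}
PSO: 4 outcomes — {(0,0); (0,2); (2,0); (2,2)}
target (2,0) ∈ {PSO}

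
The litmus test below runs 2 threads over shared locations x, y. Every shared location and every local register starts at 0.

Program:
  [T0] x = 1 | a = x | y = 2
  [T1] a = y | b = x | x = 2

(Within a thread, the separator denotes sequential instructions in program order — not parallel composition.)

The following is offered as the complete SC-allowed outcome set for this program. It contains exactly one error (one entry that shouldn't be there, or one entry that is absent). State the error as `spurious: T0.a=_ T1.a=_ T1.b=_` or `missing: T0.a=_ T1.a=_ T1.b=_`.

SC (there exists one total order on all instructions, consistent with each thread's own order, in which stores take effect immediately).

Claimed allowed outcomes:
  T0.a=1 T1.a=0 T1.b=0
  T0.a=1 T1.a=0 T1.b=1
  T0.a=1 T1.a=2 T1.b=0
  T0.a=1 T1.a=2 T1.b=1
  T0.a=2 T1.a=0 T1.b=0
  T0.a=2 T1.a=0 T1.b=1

spurious: T0.a=1 T1.a=2 T1.b=0

outcome vector order: (T0.a,T1.a,T1.b)
[SC] allowed = {(1,0,0) (1,0,1) (1,2,1) (2,0,0) (2,0,1)}
claimed∖SC = {(1,2,0)}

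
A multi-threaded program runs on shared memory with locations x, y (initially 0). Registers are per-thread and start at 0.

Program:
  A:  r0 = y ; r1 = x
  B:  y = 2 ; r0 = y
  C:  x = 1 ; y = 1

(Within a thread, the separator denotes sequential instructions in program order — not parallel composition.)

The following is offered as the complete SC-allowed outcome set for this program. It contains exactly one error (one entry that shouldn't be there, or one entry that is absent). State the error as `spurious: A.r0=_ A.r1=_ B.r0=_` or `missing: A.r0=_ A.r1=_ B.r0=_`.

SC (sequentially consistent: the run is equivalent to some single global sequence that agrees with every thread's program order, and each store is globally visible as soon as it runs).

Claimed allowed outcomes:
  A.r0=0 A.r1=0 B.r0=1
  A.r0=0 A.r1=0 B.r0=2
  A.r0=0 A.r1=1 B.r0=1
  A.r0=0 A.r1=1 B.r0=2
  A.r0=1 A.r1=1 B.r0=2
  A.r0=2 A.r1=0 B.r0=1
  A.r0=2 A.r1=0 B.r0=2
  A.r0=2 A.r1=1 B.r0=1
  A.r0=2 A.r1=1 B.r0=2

missing: A.r0=1 A.r1=1 B.r0=1

outcome vector order: (A.r0,A.r1,B.r0)
SC (10): 0/0/1, 0/0/2, 0/1/1, 0/1/2, 1/1/1, 1/1/2, 2/0/1, 2/0/2, 2/1/1, 2/1/2
SC∖claimed = {1/1/1}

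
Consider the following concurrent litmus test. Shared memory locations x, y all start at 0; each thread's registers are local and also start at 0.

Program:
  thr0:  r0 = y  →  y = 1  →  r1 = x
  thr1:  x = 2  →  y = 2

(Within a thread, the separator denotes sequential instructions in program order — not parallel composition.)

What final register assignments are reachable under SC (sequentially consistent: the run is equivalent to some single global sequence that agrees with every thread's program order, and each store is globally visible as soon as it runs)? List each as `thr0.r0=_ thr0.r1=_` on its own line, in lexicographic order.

outcome vector order: (thr0.r0,thr0.r1)
|SC outcomes| = 3

thr0.r0=0 thr0.r1=0
thr0.r0=0 thr0.r1=2
thr0.r0=2 thr0.r1=2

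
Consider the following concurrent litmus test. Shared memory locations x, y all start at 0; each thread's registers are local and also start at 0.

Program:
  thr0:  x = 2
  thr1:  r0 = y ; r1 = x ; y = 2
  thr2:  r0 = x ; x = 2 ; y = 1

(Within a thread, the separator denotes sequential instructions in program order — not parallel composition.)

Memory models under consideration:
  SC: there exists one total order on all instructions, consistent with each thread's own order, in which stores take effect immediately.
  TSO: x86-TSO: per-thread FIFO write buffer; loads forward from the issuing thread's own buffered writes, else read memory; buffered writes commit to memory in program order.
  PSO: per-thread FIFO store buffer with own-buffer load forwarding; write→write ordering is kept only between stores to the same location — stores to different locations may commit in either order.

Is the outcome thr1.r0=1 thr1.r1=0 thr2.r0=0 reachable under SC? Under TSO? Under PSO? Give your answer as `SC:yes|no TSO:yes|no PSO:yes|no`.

outcome vector order: (thr1.r0,thr1.r1,thr2.r0)
[SC] allowed = {<0 0 0> <0 0 2> <0 2 0> <0 2 2> <1 2 0> <1 2 2>}
[TSO] allowed = {<0 0 0> <0 0 2> <0 2 0> <0 2 2> <1 2 0> <1 2 2>}
[PSO] allowed = {<0 0 0> <0 0 2> <0 2 0> <0 2 2> <1 0 0> <1 2 0> <1 2 2>}
target <1 0 0> ∈ {PSO}

SC:no TSO:no PSO:yes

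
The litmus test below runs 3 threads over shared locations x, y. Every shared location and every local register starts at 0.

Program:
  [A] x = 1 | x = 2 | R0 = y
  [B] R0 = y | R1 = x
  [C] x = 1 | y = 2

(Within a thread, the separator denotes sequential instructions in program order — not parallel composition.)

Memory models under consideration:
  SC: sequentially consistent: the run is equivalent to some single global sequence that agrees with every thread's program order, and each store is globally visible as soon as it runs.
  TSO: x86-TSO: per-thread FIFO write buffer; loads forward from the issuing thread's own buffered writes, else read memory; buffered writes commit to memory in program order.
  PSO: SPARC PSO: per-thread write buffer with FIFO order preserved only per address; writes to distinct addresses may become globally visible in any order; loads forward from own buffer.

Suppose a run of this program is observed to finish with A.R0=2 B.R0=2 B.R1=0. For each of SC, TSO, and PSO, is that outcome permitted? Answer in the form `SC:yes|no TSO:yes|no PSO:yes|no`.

SC:no TSO:no PSO:yes

outcome vector order: (A.R0,B.R0,B.R1)
SC: 10 outcomes — {<0 0 0>; <0 0 1>; <0 0 2>; <0 2 1>; <0 2 2>; <2 0 0>; <2 0 1>; <2 0 2>; <2 2 1>; <2 2 2>}
TSO: 10 outcomes — {<0 0 0>; <0 0 1>; <0 0 2>; <0 2 1>; <0 2 2>; <2 0 0>; <2 0 1>; <2 0 2>; <2 2 1>; <2 2 2>}
PSO: 12 outcomes — {<0 0 0>; <0 0 1>; <0 0 2>; <0 2 0>; <0 2 1>; <0 2 2>; <2 0 0>; <2 0 1>; <2 0 2>; <2 2 0>; <2 2 1>; <2 2 2>}
target <2 2 0> ∈ {PSO}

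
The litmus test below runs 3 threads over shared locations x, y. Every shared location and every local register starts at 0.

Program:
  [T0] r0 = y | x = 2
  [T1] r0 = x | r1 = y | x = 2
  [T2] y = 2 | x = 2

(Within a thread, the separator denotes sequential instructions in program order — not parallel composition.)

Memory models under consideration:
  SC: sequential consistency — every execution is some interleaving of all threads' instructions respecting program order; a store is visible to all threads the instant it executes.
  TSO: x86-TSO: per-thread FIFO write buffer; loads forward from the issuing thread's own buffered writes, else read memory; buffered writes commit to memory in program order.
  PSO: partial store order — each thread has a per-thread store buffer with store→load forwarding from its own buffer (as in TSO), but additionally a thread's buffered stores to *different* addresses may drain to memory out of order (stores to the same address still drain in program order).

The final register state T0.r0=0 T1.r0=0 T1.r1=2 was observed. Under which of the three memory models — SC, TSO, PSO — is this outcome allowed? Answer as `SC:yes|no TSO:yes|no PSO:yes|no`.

SC:yes TSO:yes PSO:yes

outcome vector order: (T0.r0,T1.r0,T1.r1)
under SC → <0 0 0>; <0 0 2>; <0 2 0>; <0 2 2>; <2 0 0>; <2 0 2>; <2 2 2>
under TSO → <0 0 0>; <0 0 2>; <0 2 0>; <0 2 2>; <2 0 0>; <2 0 2>; <2 2 2>
under PSO → <0 0 0>; <0 0 2>; <0 2 0>; <0 2 2>; <2 0 0>; <2 0 2>; <2 2 0>; <2 2 2>
target <0 0 2> ∈ {SC,TSO,PSO}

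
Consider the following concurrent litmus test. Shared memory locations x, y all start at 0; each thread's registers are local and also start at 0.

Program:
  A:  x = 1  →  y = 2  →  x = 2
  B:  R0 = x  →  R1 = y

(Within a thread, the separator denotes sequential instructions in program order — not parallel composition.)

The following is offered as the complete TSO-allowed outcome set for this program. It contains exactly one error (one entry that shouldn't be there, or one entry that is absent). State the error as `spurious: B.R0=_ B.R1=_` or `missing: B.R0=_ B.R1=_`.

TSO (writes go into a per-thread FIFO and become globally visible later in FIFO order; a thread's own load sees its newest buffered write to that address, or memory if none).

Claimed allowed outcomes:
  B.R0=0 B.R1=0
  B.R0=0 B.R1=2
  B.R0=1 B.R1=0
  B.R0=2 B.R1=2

outcome vector order: (B.R0,B.R1)
[TSO] allowed = {(0,0), (0,2), (1,0), (1,2), (2,2)}
TSO∖claimed = {(1,2)}

missing: B.R0=1 B.R1=2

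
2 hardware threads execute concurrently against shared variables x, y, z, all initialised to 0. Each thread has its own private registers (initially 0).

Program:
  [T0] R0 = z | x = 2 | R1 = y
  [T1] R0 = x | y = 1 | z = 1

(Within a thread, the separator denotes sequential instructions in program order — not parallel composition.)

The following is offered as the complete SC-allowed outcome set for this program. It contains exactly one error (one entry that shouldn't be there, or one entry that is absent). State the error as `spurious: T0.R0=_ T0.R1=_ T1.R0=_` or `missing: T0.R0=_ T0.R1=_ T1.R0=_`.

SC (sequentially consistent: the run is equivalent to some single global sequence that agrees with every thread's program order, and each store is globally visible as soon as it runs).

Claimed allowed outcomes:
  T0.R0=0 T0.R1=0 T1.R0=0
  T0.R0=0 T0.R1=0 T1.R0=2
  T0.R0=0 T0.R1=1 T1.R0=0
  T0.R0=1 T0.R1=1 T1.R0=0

outcome vector order: (T0.R0,T0.R1,T1.R0)
[SC] allowed = {(0,0,0); (0,0,2); (0,1,0); (0,1,2); (1,1,0)}
SC∖claimed = {(0,1,2)}

missing: T0.R0=0 T0.R1=1 T1.R0=2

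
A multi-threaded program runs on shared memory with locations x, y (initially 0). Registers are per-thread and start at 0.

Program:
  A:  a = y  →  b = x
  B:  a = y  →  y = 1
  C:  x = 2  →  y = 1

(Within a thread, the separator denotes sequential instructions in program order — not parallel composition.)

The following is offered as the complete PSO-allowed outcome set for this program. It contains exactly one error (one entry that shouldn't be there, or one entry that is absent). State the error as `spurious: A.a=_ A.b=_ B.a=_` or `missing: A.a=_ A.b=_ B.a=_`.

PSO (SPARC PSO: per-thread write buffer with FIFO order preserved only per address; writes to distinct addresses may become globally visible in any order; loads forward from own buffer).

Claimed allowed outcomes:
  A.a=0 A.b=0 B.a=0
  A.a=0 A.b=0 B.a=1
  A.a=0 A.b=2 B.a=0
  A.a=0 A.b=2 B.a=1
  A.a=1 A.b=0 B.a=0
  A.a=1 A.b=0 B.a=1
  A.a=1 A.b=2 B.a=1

missing: A.a=1 A.b=2 B.a=0

outcome vector order: (A.a,A.b,B.a)
[PSO] allowed = {(0,0,0) (0,0,1) (0,2,0) (0,2,1) (1,0,0) (1,0,1) (1,2,0) (1,2,1)}
PSO∖claimed = {(1,2,0)}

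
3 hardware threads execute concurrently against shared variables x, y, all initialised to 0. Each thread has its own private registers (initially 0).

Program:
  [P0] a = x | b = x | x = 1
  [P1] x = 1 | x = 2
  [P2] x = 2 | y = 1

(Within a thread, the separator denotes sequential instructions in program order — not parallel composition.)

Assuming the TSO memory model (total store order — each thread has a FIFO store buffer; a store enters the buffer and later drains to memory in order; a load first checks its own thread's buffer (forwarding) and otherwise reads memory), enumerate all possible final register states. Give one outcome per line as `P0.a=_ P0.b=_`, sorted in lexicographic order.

outcome vector order: (P0.a,P0.b)
|TSO outcomes| = 7

P0.a=0 P0.b=0
P0.a=0 P0.b=1
P0.a=0 P0.b=2
P0.a=1 P0.b=1
P0.a=1 P0.b=2
P0.a=2 P0.b=1
P0.a=2 P0.b=2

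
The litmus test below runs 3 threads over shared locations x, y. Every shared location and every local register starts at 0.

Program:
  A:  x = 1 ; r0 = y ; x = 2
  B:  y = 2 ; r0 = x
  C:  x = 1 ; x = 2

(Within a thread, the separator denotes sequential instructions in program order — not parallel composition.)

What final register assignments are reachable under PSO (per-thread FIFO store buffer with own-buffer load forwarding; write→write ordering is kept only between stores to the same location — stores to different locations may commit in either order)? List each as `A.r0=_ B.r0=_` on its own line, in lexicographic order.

A.r0=0 B.r0=0
A.r0=0 B.r0=1
A.r0=0 B.r0=2
A.r0=2 B.r0=0
A.r0=2 B.r0=1
A.r0=2 B.r0=2

outcome vector order: (A.r0,B.r0)
|PSO outcomes| = 6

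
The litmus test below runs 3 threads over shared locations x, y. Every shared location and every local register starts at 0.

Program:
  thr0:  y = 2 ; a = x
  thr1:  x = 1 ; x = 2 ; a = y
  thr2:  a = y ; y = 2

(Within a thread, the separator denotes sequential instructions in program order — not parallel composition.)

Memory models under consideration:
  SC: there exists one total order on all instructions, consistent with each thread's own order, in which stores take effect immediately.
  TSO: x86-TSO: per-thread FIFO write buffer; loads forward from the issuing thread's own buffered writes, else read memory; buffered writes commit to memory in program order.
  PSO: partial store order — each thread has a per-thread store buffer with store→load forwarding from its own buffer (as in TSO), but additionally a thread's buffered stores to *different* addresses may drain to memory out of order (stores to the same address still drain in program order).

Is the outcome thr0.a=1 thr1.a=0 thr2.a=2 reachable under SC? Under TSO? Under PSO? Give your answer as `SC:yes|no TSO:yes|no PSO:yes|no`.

outcome vector order: (thr0.a,thr1.a,thr2.a)
[SC] allowed = {(0,2,0) (0,2,2) (1,2,0) (1,2,2) (2,0,0) (2,0,2) (2,2,0) (2,2,2)}
[TSO] allowed = {(0,0,0) (0,0,2) (0,2,0) (0,2,2) (1,0,0) (1,0,2) (1,2,0) (1,2,2) (2,0,0) (2,0,2) (2,2,0) (2,2,2)}
[PSO] allowed = {(0,0,0) (0,0,2) (0,2,0) (0,2,2) (1,0,0) (1,0,2) (1,2,0) (1,2,2) (2,0,0) (2,0,2) (2,2,0) (2,2,2)}
target (1,0,2) ∈ {TSO,PSO}

SC:no TSO:yes PSO:yes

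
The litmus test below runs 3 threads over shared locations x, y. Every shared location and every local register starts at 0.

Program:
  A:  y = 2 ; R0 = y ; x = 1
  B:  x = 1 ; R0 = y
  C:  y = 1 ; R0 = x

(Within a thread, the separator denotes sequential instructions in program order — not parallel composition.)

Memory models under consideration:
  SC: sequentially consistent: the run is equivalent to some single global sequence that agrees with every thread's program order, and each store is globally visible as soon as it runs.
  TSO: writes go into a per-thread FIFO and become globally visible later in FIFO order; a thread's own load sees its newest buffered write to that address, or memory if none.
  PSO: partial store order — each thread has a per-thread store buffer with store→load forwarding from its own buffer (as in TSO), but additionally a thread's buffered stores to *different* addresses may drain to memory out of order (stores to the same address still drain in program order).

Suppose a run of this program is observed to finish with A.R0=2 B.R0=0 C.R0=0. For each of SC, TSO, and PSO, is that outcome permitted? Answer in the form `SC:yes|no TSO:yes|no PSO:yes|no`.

outcome vector order: (A.R0,B.R0,C.R0)
under SC → (1,0,1) (1,1,0) (1,1,1) (1,2,1) (2,0,1) (2,1,0) (2,1,1) (2,2,0) (2,2,1)
under TSO → (1,0,0) (1,0,1) (1,1,0) (1,1,1) (1,2,0) (1,2,1) (2,0,0) (2,0,1) (2,1,0) (2,1,1) (2,2,0) (2,2,1)
under PSO → (1,0,0) (1,0,1) (1,1,0) (1,1,1) (1,2,0) (1,2,1) (2,0,0) (2,0,1) (2,1,0) (2,1,1) (2,2,0) (2,2,1)
target (2,0,0) ∈ {TSO,PSO}

SC:no TSO:yes PSO:yes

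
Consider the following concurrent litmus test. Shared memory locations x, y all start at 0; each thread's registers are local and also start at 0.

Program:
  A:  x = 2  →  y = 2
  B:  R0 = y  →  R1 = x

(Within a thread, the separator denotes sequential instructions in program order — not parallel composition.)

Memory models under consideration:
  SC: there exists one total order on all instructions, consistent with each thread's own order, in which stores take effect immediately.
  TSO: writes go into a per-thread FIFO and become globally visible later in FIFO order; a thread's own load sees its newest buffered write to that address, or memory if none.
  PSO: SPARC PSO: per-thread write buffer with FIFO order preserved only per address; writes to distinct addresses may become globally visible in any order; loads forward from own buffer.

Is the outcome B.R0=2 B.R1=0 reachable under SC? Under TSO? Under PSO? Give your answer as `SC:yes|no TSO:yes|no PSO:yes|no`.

outcome vector order: (B.R0,B.R1)
SC (3): (0,0) (0,2) (2,2)
TSO (3): (0,0) (0,2) (2,2)
PSO (4): (0,0) (0,2) (2,0) (2,2)
target (2,0) ∈ {PSO}

SC:no TSO:no PSO:yes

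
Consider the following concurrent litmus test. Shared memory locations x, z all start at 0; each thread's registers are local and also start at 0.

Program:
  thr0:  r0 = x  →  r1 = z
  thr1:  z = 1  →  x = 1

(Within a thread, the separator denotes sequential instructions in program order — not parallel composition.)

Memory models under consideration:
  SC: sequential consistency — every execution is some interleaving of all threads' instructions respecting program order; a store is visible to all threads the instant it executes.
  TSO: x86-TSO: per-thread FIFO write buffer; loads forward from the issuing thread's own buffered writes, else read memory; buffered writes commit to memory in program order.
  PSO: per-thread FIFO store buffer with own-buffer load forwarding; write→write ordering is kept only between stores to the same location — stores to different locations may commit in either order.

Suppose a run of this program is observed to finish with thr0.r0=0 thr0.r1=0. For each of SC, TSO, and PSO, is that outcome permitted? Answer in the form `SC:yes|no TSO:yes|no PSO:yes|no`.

outcome vector order: (thr0.r0,thr0.r1)
under SC → 0/0; 0/1; 1/1
under TSO → 0/0; 0/1; 1/1
under PSO → 0/0; 0/1; 1/0; 1/1
target 0/0 ∈ {SC,TSO,PSO}

SC:yes TSO:yes PSO:yes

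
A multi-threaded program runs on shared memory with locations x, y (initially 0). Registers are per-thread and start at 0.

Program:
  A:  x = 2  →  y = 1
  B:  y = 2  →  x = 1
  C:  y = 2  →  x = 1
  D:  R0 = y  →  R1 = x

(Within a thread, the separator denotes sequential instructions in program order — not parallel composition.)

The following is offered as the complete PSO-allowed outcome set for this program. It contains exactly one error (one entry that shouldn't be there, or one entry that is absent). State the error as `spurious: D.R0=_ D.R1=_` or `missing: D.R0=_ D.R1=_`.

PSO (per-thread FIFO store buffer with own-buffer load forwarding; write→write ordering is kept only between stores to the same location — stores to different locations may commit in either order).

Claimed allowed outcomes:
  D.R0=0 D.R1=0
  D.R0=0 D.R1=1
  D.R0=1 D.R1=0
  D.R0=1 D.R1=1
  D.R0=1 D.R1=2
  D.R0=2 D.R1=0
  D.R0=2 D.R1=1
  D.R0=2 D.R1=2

missing: D.R0=0 D.R1=2

outcome vector order: (D.R0,D.R1)
[PSO] allowed = {0/0, 0/1, 0/2, 1/0, 1/1, 1/2, 2/0, 2/1, 2/2}
PSO∖claimed = {0/2}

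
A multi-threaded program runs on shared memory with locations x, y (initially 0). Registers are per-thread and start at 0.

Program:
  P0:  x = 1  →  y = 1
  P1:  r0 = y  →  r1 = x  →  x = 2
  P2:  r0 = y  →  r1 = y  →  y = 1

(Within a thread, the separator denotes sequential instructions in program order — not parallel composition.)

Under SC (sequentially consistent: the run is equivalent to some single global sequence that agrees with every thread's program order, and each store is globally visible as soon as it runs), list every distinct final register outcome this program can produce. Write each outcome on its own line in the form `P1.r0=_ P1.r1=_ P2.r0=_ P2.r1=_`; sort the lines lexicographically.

P1.r0=0 P1.r1=0 P2.r0=0 P2.r1=0
P1.r0=0 P1.r1=0 P2.r0=0 P2.r1=1
P1.r0=0 P1.r1=0 P2.r0=1 P2.r1=1
P1.r0=0 P1.r1=1 P2.r0=0 P2.r1=0
P1.r0=0 P1.r1=1 P2.r0=0 P2.r1=1
P1.r0=0 P1.r1=1 P2.r0=1 P2.r1=1
P1.r0=1 P1.r1=0 P2.r0=0 P2.r1=0
P1.r0=1 P1.r1=1 P2.r0=0 P2.r1=0
P1.r0=1 P1.r1=1 P2.r0=0 P2.r1=1
P1.r0=1 P1.r1=1 P2.r0=1 P2.r1=1

outcome vector order: (P1.r0,P1.r1,P2.r0,P2.r1)
|SC outcomes| = 10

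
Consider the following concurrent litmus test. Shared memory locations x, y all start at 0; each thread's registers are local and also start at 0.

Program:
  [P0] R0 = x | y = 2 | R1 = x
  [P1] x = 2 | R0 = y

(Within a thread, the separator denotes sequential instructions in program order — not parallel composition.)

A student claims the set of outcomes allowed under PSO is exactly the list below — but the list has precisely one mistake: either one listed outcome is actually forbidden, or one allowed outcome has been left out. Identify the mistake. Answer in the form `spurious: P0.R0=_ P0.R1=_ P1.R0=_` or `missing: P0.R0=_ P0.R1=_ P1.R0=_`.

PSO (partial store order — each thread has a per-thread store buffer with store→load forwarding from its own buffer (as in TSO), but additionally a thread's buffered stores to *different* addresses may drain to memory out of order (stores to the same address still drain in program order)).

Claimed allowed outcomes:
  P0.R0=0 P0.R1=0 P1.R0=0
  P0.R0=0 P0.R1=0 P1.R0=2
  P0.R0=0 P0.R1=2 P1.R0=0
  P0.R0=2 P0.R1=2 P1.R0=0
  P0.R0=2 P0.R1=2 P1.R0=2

outcome vector order: (P0.R0,P0.R1,P1.R0)
PSO: 6 outcomes — {000 002 020 022 220 222}
PSO∖claimed = {022}

missing: P0.R0=0 P0.R1=2 P1.R0=2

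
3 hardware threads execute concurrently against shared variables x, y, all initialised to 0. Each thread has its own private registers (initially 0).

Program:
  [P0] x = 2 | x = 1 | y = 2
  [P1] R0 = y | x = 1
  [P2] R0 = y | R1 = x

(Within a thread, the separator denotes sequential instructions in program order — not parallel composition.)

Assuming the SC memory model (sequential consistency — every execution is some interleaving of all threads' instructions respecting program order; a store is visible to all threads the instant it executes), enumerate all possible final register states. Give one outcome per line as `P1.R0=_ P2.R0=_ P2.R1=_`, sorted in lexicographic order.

P1.R0=0 P2.R0=0 P2.R1=0
P1.R0=0 P2.R0=0 P2.R1=1
P1.R0=0 P2.R0=0 P2.R1=2
P1.R0=0 P2.R0=2 P2.R1=1
P1.R0=2 P2.R0=0 P2.R1=0
P1.R0=2 P2.R0=0 P2.R1=1
P1.R0=2 P2.R0=0 P2.R1=2
P1.R0=2 P2.R0=2 P2.R1=1

outcome vector order: (P1.R0,P2.R0,P2.R1)
|SC outcomes| = 8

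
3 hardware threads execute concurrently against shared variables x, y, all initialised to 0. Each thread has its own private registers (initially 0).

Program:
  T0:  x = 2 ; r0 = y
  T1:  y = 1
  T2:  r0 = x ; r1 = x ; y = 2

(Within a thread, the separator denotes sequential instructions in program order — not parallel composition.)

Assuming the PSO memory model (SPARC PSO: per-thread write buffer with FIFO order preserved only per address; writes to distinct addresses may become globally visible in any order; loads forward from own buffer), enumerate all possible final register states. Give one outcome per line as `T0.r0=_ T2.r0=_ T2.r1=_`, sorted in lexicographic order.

T0.r0=0 T2.r0=0 T2.r1=0
T0.r0=0 T2.r0=0 T2.r1=2
T0.r0=0 T2.r0=2 T2.r1=2
T0.r0=1 T2.r0=0 T2.r1=0
T0.r0=1 T2.r0=0 T2.r1=2
T0.r0=1 T2.r0=2 T2.r1=2
T0.r0=2 T2.r0=0 T2.r1=0
T0.r0=2 T2.r0=0 T2.r1=2
T0.r0=2 T2.r0=2 T2.r1=2

outcome vector order: (T0.r0,T2.r0,T2.r1)
|PSO outcomes| = 9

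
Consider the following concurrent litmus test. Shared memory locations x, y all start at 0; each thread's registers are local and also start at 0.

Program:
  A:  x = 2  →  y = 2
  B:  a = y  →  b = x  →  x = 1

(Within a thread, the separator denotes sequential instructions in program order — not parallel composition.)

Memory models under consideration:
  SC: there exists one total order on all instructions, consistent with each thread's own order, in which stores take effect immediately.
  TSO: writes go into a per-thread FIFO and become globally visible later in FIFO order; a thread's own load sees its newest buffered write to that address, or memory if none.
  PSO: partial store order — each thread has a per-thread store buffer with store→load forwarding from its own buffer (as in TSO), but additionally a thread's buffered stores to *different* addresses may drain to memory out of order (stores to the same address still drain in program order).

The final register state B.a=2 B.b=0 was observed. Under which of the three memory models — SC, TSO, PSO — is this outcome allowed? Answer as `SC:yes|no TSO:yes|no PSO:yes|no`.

SC:no TSO:no PSO:yes

outcome vector order: (B.a,B.b)
under SC → 0/0 0/2 2/2
under TSO → 0/0 0/2 2/2
under PSO → 0/0 0/2 2/0 2/2
target 2/0 ∈ {PSO}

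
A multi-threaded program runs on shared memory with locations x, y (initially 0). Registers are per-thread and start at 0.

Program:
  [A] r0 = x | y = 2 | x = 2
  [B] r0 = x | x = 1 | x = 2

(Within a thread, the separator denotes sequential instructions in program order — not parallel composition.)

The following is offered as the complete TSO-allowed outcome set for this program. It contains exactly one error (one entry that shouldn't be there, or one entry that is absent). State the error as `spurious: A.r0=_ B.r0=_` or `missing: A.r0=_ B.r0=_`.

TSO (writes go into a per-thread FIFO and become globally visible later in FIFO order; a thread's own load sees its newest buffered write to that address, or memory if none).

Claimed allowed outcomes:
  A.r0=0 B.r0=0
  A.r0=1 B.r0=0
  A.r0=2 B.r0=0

outcome vector order: (A.r0,B.r0)
under TSO → 0/0; 0/2; 1/0; 2/0
TSO∖claimed = {0/2}

missing: A.r0=0 B.r0=2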